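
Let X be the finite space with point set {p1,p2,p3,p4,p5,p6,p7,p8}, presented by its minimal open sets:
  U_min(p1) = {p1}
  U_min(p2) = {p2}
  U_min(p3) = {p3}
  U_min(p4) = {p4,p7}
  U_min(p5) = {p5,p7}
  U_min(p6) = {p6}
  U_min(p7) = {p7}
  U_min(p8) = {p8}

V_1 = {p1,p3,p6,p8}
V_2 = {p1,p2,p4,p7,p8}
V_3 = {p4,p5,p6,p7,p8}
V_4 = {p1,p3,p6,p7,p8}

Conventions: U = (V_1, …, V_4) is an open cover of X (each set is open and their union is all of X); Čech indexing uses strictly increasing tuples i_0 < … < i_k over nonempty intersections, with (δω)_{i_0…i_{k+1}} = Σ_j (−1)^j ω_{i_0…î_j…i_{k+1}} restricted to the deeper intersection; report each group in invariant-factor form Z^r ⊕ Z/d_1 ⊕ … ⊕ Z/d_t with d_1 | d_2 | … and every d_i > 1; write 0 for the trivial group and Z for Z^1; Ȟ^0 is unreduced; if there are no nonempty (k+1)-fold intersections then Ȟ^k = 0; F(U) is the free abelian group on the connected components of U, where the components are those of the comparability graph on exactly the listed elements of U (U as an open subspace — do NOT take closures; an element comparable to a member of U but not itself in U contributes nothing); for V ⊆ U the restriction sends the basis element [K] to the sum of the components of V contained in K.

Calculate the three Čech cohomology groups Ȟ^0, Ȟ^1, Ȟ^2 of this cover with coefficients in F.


Ȟ^0 ≅ Z^6; Ȟ^1 ≅ 0; Ȟ^2 ≅ 0

cover nerve:
  V12={p1,p8} V13={p6,p8} V14={p1,p3,p6,p8} V23={p4,p7,p8} V24={p1,p7,p8} V34={p6,p7,p8}
  V123={p8} V124={p1,p8} V134={p6,p8} V234={p7,p8}
  V1234={p8}
components per intersection:
  V1: {p1} {p3} {p6} {p8}
  V2: {p1} {p2} {p4,p7} {p8}
  V3: {p4,p5,p7} {p6} {p8}
  V4: {p1} {p3} {p6} {p7} {p8}
  V12: {p1} {p8}
  V13: {p6} {p8}
  V14: {p1} {p3} {p6} {p8}
  V23: {p4,p7} {p8}
  V24: {p1} {p7} {p8}
  V34: {p6} {p7} {p8}
  V123: {p8}
  V124: {p1} {p8}
  V134: {p6} {p8}
  V234: {p7} {p8}
  V1234: {p8}
C dims 16,16,7,1; δ0: rk 10, SNF 1^10; δ1: rk 6, SNF 1^6; δ2: rk 1, SNF 1^1
Ȟ^0: (16−10)−0=6 ⇒ Z^6
Ȟ^1: (16−6)−10=0 ⇒ 0
Ȟ^2: (7−1)−6=0 ⇒ 0


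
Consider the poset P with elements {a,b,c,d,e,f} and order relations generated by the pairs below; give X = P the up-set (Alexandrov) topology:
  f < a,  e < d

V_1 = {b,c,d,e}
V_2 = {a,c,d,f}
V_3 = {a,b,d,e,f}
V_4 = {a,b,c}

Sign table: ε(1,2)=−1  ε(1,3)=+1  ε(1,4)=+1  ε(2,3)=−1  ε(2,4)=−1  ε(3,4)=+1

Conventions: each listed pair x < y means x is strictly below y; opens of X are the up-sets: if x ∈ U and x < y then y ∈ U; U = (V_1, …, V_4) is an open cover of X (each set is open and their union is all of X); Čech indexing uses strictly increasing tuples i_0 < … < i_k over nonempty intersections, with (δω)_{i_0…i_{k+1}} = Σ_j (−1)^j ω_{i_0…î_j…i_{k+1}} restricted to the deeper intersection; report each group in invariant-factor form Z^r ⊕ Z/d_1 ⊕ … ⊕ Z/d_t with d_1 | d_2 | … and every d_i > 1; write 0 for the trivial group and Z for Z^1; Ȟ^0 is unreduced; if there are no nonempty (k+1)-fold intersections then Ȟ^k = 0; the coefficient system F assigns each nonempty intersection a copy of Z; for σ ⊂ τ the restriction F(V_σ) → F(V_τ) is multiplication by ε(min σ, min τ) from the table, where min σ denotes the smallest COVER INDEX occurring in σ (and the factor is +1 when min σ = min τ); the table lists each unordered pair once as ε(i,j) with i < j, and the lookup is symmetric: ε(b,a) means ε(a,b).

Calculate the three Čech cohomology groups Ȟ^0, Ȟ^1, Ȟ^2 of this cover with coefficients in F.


nerve of the cover:
  V12={c,d} V13={b,d,e} V14={b,c} V23={a,d,f} V24={a,c} V34={a,b}
  V123={d} V124={c} V134={b} V234={a}
C dims 4,6,4; δ0: rk 3, SNF 1^3; δ1: rk 3, SNF 1^3
Ȟ^0 = (4 − 3) − 0 = 1, so Ȟ^0 ≅ Z
Ȟ^1 = (6 − 3) − 3 = 0, so Ȟ^1 ≅ 0
Ȟ^2 = (4 − 0) − 3 = 1, so Ȟ^2 ≅ Z

Ȟ^0 ≅ Z,  Ȟ^1 ≅ 0,  Ȟ^2 ≅ Z


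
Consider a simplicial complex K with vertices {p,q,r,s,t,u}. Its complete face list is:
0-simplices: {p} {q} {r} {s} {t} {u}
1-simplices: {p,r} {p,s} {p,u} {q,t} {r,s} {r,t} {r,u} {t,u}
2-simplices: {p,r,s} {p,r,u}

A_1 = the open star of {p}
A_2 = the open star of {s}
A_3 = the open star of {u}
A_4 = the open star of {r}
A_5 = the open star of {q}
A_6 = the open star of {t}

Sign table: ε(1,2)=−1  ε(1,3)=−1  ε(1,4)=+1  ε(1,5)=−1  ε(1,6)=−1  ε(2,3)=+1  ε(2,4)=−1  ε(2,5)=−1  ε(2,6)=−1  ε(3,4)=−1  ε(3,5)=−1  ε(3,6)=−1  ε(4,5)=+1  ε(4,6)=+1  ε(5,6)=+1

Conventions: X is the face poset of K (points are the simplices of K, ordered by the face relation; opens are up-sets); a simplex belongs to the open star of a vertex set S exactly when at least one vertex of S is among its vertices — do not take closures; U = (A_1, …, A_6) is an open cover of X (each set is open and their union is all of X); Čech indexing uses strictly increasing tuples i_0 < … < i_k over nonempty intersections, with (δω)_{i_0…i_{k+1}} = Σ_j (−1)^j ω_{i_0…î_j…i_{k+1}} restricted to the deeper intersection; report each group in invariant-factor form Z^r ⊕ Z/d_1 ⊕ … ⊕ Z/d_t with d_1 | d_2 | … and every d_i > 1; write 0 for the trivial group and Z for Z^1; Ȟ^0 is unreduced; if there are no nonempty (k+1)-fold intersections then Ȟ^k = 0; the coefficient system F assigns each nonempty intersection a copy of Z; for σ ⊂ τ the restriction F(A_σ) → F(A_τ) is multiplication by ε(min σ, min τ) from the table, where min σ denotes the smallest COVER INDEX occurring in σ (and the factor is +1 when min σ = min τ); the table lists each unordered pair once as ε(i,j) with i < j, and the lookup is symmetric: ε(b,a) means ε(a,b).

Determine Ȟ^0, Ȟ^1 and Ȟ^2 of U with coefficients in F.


Ȟ^0(U;F) ≅ Z; Ȟ^1(U;F) ≅ Z; Ȟ^2(U;F) ≅ 0

nerve of the cover:
  A1={{p},{p,r},{p,s},{p,u},{p,r,s},{p,r,u}} A2={{s},{p,s},{r,s},{p,r,s}} A3={{u},{p,u},{r,u},{t,u},{p,r,u}} A4={{r},{p,r},{r,s},{r,t},{r,u},{p,r,s},{p,r,u}} A5={{q},{q,t}} A6={{t},{q,t},{r,t},{t,u}}
  A12={{p,s},{p,r,s}} A13={{p,u},{p,r,u}} A14={{p,r},{p,r,s},{p,r,u}} A24={{r,s},{p,r,s}} A34={{r,u},{p,r,u}} A36={{t,u}} A46={{r,t}} A56={{q,t}}
  A124={{p,r,s}} A134={{p,r,u}}
C dims 6,8,2; δ0: rk 5, SNF 1^5; δ1: rk 2, SNF 1^2
Ȟ^0 = (6 − 5) − 0 = 1, so Ȟ^0 ≅ Z
Ȟ^1 = (8 − 2) − 5 = 1, so Ȟ^1 ≅ Z
Ȟ^2 = (2 − 0) − 2 = 0, so Ȟ^2 ≅ 0


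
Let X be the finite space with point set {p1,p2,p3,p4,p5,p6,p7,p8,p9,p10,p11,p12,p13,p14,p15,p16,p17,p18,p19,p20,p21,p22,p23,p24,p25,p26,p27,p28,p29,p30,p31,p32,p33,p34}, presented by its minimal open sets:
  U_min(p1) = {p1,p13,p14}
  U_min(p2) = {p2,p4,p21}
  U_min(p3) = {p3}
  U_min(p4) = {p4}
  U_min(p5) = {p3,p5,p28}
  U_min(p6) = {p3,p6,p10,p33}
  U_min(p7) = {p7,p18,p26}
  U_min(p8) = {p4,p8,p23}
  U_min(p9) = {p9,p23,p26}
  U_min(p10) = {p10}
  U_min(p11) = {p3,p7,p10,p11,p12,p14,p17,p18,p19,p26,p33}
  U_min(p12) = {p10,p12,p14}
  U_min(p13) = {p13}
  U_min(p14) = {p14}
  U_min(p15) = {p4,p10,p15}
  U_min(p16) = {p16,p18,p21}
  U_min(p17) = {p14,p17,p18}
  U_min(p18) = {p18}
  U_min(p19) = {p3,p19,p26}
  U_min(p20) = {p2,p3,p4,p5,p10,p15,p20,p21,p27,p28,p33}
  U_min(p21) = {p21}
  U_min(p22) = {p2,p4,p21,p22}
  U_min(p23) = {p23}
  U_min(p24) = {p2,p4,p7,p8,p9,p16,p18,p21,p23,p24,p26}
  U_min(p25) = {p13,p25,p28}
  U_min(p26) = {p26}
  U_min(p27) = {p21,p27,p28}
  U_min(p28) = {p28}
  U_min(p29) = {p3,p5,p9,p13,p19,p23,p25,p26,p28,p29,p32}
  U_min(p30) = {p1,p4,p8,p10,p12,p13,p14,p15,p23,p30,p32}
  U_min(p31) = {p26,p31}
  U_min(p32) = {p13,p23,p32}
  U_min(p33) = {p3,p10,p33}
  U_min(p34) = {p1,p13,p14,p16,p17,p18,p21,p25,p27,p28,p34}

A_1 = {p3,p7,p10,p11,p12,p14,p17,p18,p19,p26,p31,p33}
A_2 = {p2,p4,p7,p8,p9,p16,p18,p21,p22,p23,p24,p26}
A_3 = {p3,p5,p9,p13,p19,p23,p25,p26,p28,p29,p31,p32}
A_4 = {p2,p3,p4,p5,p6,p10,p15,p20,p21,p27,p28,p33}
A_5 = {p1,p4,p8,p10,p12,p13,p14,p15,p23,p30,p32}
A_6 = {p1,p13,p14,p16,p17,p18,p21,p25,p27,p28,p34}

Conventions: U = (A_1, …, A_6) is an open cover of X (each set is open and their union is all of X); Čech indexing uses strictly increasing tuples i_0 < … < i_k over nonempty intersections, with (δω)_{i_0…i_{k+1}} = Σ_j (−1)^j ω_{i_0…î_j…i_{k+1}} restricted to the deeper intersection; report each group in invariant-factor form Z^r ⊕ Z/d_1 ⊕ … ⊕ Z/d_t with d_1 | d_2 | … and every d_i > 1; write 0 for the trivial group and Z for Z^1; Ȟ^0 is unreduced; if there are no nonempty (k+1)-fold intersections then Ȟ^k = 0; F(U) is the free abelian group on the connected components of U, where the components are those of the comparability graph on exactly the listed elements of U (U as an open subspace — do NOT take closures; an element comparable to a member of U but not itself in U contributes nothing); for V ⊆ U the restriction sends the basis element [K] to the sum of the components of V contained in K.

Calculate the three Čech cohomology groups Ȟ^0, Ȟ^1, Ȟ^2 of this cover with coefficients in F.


Ȟ^0 = Z; Ȟ^1 = 0; Ȟ^2 = Z/2

nonempty overlaps:
  A12={p7,p18,p26} A13={p3,p19,p26,p31} A14={p3,p10,p33} A15={p10,p12,p14} A16={p14,p17,p18} A23={p9,p23,p26} A24={p2,p4,p21} A25={p4,p8,p23} A26={p16,p18,p21} A34={p3,p5,p28} A35={p13,p23,p32} A36={p13,p25,p28} A45={p4,p10,p15} A46={p21,p27,p28} A56={p1,p13,p14}
  A123={p26} A126={p18} A134={p3} A145={p10} A156={p14} A235={p23} A245={p4} A246={p21} A346={p28} A356={p13}
components per intersection:
  A1: {p3,p7,p10,p11,p12,p14,p17,p18,p19,p26,p31,p33}
  A2: {p2,p4,p7,p8,p9,p16,p18,p21,p22,p23,p24,p26}
  A3: {p3,p5,p9,p13,p19,p23,p25,p26,p28,p29,p31,p32}
  A4: {p2,p3,p4,p5,p6,p10,p15,p20,p21,p27,p28,p33}
  A5: {p1,p4,p8,p10,p12,p13,p14,p15,p23,p30,p32}
  A6: {p1,p13,p14,p16,p17,p18,p21,p25,p27,p28,p34}
  A12: {p7,p18,p26}
  A13: {p3,p19,p26,p31}
  A14: {p3,p10,p33}
  A15: {p10,p12,p14}
  A16: {p14,p17,p18}
  A23: {p9,p23,p26}
  A24: {p2,p4,p21}
  A25: {p4,p8,p23}
  A26: {p16,p18,p21}
  A34: {p3,p5,p28}
  A35: {p13,p23,p32}
  A36: {p13,p25,p28}
  A45: {p4,p10,p15}
  A46: {p21,p27,p28}
  A56: {p1,p13,p14}
  A123: {p26}
  A126: {p18}
  A134: {p3}
  A145: {p10}
  A156: {p14}
  A235: {p23}
  A245: {p4}
  A246: {p21}
  A346: {p28}
  A356: {p13}
C dims 6,15,10; δ0: rk 5, SNF 1^5; δ1: rk 10, SNF 1^9·2
degree 0: 6−5−0 = 1 → Ȟ^0 ≅ Z
degree 1: 15−10−5 = 0 → Ȟ^1 ≅ 0
degree 2: 10−0−10 = 0 plus torsion [2] → Ȟ^2 ≅ Z/2


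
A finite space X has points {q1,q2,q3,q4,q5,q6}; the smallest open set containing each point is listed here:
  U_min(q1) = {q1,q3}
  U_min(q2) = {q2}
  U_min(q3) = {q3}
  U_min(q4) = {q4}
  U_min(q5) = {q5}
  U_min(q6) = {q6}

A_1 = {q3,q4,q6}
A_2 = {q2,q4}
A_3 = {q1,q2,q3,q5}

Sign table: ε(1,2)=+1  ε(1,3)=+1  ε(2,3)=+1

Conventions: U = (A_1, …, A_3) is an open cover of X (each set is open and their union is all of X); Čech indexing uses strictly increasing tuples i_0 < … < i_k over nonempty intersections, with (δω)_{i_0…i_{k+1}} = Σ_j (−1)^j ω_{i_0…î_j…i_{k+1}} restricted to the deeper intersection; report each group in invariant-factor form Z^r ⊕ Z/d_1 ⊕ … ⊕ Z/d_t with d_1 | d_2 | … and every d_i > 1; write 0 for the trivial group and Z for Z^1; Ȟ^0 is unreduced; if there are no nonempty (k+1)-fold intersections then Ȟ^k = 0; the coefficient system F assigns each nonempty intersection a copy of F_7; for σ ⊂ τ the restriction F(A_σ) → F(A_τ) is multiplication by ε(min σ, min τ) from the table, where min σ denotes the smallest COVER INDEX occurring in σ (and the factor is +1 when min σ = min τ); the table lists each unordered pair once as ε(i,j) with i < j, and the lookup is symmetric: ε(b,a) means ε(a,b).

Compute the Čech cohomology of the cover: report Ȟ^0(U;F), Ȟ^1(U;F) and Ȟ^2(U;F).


Ȟ^0 = Z/7,  Ȟ^1 = Z/7,  Ȟ^2 = 0

nerve of the cover:
  A12={q4} A13={q3} A23={q2}
C dims 3,3; δ0: rk_F7 2
Ȟ^0 = (3 − 2) − 0 = 1, so Ȟ^0 ≅ Z/7
Ȟ^1 = (3 − 0) − 2 = 1, so Ȟ^1 ≅ Z/7
Ȟ^2 = (0 − 0) − 0 = 0, so Ȟ^2 ≅ 0


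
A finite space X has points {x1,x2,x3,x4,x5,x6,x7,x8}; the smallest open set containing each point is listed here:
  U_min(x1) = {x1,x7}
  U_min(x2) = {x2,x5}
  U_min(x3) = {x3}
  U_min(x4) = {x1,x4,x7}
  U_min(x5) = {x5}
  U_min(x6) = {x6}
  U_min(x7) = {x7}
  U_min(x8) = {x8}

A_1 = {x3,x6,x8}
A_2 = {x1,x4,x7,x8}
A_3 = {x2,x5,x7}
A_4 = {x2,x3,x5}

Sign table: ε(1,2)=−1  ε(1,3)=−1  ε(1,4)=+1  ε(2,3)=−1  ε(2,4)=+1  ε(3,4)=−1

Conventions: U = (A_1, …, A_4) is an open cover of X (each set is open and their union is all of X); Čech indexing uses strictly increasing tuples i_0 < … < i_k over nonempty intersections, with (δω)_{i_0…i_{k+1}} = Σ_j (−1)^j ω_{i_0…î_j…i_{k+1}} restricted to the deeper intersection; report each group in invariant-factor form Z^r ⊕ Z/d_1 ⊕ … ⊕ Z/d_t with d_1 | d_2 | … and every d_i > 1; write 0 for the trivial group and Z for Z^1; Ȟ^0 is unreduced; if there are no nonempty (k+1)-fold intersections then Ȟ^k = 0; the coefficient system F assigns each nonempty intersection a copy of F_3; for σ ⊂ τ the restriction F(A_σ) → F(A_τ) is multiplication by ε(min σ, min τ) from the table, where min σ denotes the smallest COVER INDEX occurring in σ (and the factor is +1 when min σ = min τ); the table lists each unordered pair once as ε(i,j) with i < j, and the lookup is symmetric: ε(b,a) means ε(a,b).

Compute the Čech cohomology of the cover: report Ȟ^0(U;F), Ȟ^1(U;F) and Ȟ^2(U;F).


Ȟ^0 ≅ 0, Ȟ^1 ≅ 0, Ȟ^2 ≅ 0

nonempty overlaps:
  A12={x8} A14={x3} A23={x7} A34={x2,x5}
C dims 4,4; δ0: rk_F3 4
degree 0: 4−4−0 = 0 → Ȟ^0 ≅ 0
degree 1: 4−0−4 = 0 → Ȟ^1 ≅ 0
degree 2: 0−0−0 = 0 → Ȟ^2 ≅ 0


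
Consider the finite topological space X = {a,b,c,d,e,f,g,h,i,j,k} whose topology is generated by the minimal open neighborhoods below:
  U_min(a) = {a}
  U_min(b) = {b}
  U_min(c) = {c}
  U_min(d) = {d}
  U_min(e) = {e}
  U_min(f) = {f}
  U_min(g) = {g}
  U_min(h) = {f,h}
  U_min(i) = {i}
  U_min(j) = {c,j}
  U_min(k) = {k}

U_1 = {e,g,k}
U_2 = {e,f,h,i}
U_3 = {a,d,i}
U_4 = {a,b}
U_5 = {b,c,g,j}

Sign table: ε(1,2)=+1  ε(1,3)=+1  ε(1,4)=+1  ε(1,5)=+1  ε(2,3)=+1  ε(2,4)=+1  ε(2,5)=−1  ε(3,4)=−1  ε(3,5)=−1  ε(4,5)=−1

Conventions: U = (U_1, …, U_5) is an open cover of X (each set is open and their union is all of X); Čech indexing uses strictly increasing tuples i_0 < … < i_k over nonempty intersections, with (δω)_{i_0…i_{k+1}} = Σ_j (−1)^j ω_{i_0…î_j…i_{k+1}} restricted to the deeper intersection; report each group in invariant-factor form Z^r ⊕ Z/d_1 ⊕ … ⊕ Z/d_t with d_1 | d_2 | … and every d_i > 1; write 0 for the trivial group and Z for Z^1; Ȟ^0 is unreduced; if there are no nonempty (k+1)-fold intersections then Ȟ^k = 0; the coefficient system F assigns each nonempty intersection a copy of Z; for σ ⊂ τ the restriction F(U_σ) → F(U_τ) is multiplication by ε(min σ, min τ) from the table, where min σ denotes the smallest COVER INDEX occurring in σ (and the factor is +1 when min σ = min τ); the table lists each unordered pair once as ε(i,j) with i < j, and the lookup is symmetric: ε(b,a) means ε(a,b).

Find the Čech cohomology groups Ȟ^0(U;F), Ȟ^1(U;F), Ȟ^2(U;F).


Ȟ^0(U;F) ≅ Z, Ȟ^1(U;F) ≅ Z, Ȟ^2(U;F) ≅ 0

nerve simplices:
  U12={e} U15={g} U23={i} U34={a} U45={b}
C dims 5,5; δ0: rk 4, SNF 1^4
degree 0: 5−4−0 = 1 → Ȟ^0 ≅ Z
degree 1: 5−0−4 = 1 → Ȟ^1 ≅ Z
degree 2: 0−0−0 = 0 → Ȟ^2 ≅ 0


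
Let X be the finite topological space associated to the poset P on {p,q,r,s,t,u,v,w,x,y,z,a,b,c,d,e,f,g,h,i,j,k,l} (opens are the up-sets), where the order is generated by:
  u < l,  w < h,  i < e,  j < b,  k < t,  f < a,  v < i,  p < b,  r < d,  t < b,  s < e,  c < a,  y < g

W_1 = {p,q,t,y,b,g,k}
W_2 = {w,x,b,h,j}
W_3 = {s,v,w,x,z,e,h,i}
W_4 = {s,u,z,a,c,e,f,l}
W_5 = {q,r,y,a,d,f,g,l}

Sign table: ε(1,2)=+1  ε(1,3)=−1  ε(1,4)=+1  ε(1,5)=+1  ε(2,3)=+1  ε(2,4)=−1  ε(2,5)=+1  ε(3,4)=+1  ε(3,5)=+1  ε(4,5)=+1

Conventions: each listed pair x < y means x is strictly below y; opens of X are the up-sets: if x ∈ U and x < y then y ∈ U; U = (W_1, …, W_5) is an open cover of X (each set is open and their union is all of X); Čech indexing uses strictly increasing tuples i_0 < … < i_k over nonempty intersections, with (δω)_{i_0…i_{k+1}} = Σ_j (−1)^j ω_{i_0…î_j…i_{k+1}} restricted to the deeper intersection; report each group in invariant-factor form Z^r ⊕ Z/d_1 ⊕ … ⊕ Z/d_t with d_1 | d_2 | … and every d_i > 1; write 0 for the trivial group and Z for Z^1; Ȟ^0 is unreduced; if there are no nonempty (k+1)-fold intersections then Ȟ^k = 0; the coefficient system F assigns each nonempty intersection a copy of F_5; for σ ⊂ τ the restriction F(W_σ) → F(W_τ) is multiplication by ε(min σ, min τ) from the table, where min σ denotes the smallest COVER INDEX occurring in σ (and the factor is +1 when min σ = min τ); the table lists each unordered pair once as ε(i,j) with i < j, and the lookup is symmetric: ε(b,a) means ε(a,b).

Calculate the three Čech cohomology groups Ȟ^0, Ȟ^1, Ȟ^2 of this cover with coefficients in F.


Ȟ^0 ≅ Z/5,  Ȟ^1 ≅ Z/5,  Ȟ^2 ≅ 0

nonempty overlaps:
  W12={b} W15={q,y,g} W23={w,x,h} W34={s,z,e} W45={a,f,l}
C dims 5,5; δ0: rk_F5 4
degree 0: 5−4−0 = 1 → Ȟ^0 ≅ Z/5
degree 1: 5−0−4 = 1 → Ȟ^1 ≅ Z/5
degree 2: 0−0−0 = 0 → Ȟ^2 ≅ 0


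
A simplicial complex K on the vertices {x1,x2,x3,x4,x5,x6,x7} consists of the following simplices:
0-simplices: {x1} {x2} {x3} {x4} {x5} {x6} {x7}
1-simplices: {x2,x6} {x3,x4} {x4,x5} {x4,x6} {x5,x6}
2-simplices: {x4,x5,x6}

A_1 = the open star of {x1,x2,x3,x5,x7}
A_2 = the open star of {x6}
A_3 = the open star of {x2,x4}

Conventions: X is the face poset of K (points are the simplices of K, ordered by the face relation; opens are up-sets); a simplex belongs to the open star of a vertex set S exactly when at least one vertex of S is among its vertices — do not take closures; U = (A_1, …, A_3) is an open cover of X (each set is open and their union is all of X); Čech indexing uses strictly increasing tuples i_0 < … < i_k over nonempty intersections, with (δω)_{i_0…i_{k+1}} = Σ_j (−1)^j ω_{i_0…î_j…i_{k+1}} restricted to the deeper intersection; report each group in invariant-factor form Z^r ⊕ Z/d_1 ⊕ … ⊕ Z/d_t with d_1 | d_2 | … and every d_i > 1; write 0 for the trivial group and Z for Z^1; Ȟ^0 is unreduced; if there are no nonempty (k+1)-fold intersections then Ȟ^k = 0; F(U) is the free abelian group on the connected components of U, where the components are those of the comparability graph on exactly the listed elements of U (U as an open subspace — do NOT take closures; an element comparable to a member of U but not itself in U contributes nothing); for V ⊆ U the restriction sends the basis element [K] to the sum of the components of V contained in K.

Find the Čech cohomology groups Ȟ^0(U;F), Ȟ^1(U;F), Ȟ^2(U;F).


Ȟ^0 = Z^3, Ȟ^1 = 0 and Ȟ^2 = 0

nerve simplices:
  A1={{x1},{x2},{x3},{x5},{x7},{x2,x6},{x3,x4},{x4,x5},{x5,x6},{x4,x5,x6}} A2={{x6},{x2,x6},{x4,x6},{x5,x6},{x4,x5,x6}} A3={{x2},{x4},{x2,x6},{x3,x4},{x4,x5},{x4,x6},{x4,x5,x6}}
  A12={{x2,x6},{x5,x6},{x4,x5,x6}} A13={{x2},{x2,x6},{x3,x4},{x4,x5},{x4,x5,x6}} A23={{x2,x6},{x4,x6},{x4,x5,x6}}
  A123={{x2,x6},{x4,x5,x6}}
components per intersection:
  A1: {{x1}} {{x2},{x2,x6}} {{x3},{x3,x4}} {{x5},{x4,x5},{x5,x6},{x4,x5,x6}} {{x7}}
  A2: {{x6},{x2,x6},{x4,x6},{x5,x6},{x4,x5,x6}}
  A3: {{x2},{x2,x6}} {{x4},{x3,x4},{x4,x5},{x4,x6},{x4,x5,x6}}
  A12: {{x2,x6}} {{x5,x6},{x4,x5,x6}}
  A13: {{x2},{x2,x6}} {{x3,x4}} {{x4,x5},{x4,x5,x6}}
  A23: {{x2,x6}} {{x4,x6},{x4,x5,x6}}
  A123: {{x2,x6}} {{x4,x5,x6}}
C dims 8,7,2; δ0: rk 5, SNF 1^5; δ1: rk 2, SNF 1^2
degree 0: 8−5−0 = 3 → Ȟ^0 ≅ Z^3
degree 1: 7−2−5 = 0 → Ȟ^1 ≅ 0
degree 2: 2−0−2 = 0 → Ȟ^2 ≅ 0


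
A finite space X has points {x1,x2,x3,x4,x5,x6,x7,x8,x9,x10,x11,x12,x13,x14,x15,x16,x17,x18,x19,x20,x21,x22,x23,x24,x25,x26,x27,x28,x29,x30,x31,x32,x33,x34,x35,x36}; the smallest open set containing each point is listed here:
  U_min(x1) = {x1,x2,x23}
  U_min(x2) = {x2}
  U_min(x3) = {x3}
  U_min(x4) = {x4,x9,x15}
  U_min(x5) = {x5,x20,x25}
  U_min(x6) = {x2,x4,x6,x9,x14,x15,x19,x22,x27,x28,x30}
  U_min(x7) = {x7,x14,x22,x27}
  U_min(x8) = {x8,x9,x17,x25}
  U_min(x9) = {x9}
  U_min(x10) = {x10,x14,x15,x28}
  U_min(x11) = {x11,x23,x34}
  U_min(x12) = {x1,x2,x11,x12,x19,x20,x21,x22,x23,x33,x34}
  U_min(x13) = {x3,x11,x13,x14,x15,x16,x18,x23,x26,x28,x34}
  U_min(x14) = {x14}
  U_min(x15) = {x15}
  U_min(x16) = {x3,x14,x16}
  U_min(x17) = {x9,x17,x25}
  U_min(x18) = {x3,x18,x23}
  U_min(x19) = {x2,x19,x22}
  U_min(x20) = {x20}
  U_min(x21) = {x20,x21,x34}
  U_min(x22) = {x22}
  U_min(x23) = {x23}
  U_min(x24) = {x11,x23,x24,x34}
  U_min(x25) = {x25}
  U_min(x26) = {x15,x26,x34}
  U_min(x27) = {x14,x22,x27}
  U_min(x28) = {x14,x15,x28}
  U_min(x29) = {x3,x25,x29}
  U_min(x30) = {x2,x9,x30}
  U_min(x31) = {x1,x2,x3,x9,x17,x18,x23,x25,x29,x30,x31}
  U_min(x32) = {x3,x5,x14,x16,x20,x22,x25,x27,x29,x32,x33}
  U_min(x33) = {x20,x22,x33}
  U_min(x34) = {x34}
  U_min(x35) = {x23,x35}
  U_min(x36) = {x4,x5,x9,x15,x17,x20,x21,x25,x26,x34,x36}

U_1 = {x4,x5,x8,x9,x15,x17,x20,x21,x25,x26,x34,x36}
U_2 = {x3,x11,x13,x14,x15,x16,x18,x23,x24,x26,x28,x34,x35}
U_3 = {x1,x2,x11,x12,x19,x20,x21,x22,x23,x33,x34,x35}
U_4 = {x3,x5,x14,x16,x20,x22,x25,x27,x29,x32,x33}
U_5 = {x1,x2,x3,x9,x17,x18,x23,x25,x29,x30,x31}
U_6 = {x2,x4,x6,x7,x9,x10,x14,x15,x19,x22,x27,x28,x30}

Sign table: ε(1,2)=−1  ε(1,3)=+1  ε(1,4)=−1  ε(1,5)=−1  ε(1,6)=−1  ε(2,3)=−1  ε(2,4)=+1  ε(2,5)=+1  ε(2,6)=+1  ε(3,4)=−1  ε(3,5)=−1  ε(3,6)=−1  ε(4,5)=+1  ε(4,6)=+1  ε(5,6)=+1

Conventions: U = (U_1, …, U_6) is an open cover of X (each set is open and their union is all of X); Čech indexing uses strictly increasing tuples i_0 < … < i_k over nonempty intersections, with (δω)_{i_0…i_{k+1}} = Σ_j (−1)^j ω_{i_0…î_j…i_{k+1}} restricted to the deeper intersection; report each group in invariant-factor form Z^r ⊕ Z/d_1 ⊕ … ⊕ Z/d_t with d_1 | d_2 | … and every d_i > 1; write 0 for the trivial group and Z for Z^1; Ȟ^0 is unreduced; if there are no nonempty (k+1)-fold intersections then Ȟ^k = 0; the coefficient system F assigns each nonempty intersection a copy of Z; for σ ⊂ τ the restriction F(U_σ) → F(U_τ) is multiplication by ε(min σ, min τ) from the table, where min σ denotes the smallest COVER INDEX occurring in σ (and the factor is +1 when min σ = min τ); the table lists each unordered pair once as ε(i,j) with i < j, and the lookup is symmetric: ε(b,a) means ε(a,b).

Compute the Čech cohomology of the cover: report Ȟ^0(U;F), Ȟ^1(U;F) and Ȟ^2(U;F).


nerve of the cover:
  U12={x15,x26,x34} U13={x20,x21,x34} U14={x5,x20,x25} U15={x9,x17,x25} U16={x4,x9,x15} U23={x11,x23,x34,x35} U24={x3,x14,x16} U25={x3,x18,x23} U26={x14,x15,x28} U34={x20,x22,x33} U35={x1,x2,x23} U36={x2,x19,x22} U45={x3,x25,x29} U46={x14,x22,x27} U56={x2,x9,x30}
  U123={x34} U126={x15} U134={x20} U145={x25} U156={x9} U235={x23} U245={x3} U246={x14} U346={x22} U356={x2}
C dims 6,15,10; δ0: rk 5, SNF 1^5; δ1: rk 10, SNF 1^9·2
Ȟ^0 = (6 − 5) − 0 = 1, so Ȟ^0 ≅ Z
Ȟ^1 = (15 − 10) − 5 = 0, so Ȟ^1 ≅ 0
Ȟ^2 = (10 − 0) − 10 = 0 plus torsion [2], so Ȟ^2 ≅ Z/2

Ȟ^0 ≅ Z,  Ȟ^1 ≅ 0,  Ȟ^2 ≅ Z/2


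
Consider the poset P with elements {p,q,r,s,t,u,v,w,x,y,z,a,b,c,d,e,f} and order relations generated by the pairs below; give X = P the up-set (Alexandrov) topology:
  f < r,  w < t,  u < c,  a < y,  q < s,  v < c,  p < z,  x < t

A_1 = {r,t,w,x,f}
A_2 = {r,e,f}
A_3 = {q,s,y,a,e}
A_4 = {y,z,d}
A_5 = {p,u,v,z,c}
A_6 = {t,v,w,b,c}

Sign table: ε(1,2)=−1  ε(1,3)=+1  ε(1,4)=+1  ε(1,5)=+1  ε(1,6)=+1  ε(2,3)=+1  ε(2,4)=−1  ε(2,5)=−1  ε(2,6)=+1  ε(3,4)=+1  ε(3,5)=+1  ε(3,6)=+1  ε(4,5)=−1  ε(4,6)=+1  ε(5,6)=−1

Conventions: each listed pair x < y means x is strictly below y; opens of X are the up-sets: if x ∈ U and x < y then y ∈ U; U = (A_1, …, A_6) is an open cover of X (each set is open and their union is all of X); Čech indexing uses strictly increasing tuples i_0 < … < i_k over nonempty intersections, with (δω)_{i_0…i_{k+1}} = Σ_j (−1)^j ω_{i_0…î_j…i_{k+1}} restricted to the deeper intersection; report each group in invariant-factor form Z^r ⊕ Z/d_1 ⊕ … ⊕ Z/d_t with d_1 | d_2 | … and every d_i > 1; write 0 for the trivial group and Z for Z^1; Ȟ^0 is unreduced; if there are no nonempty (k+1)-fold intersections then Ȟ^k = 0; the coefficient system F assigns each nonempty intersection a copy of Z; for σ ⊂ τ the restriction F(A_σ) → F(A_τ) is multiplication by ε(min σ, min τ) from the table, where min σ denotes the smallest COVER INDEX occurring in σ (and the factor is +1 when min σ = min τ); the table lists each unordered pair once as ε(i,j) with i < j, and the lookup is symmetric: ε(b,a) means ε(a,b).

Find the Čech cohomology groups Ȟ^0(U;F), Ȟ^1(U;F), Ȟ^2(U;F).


intersection data:
  A12={r,f} A16={t,w} A23={e} A34={y} A45={z} A56={v,c}
C dims 6,6; δ0: rk 6, SNF 1^5·2
Ȟ^0 = (6 − 6) − 0 = 0, so Ȟ^0 ≅ 0
Ȟ^1 = (6 − 0) − 6 = 0 plus torsion [2], so Ȟ^1 ≅ Z/2
Ȟ^2 = (0 − 0) − 0 = 0, so Ȟ^2 ≅ 0

Ȟ^0(U;F) ≅ 0,  Ȟ^1(U;F) ≅ Z/2,  Ȟ^2(U;F) ≅ 0


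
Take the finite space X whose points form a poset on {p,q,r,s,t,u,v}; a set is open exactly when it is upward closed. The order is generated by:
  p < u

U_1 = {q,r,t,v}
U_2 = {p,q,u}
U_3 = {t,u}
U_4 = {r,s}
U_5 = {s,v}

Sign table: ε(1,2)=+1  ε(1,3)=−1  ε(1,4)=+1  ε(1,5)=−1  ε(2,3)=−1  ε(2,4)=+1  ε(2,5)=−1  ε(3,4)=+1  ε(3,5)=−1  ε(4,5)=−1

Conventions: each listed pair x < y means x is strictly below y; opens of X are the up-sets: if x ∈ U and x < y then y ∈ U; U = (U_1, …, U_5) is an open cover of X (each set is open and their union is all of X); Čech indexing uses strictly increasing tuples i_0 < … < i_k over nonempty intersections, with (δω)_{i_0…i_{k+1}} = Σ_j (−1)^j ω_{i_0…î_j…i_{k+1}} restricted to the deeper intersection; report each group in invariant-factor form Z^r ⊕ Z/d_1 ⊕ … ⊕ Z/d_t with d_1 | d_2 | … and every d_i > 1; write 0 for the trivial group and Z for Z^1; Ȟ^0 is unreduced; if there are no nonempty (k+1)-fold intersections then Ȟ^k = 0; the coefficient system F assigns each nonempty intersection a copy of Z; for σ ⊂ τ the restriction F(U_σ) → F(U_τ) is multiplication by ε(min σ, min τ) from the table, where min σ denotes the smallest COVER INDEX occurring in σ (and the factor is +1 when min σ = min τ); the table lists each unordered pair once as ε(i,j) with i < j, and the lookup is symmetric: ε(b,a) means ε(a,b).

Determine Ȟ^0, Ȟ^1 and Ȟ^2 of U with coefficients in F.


nonempty intersections:
  U12={q} U13={t} U14={r} U15={v} U23={u} U45={s}
C dims 5,6; δ0: rk 4, SNF 1^4
Ȟ^0: (5−4)−0=1 ⇒ Z
Ȟ^1: (6−0)−4=2 ⇒ Z^2
Ȟ^2: (0−0)−0=0 ⇒ 0

Ȟ^0 ≅ Z, Ȟ^1 ≅ Z^2, Ȟ^2 ≅ 0


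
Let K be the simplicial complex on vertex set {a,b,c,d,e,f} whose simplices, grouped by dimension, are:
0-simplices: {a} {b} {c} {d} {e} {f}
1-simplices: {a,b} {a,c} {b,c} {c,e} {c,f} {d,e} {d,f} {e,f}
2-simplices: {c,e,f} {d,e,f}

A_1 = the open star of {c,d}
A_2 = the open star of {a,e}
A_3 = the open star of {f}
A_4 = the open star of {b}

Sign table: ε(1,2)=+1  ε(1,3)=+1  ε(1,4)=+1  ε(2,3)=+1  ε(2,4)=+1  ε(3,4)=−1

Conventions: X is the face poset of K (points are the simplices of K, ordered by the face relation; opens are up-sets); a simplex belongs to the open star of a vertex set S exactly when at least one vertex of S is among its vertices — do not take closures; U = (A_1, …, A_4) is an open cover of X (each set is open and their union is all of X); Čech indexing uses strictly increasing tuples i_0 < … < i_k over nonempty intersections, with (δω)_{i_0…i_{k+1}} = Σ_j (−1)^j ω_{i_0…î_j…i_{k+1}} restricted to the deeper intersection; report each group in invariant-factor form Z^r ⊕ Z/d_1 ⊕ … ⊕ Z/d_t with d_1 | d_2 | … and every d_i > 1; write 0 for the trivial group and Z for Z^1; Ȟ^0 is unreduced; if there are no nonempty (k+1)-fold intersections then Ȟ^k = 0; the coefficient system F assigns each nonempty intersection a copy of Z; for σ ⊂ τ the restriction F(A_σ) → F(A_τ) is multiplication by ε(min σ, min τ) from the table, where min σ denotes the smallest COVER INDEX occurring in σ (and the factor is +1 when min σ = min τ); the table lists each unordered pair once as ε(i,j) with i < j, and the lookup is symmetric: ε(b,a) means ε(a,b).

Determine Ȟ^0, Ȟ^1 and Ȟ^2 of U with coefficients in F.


Ȟ^0 = Z,  Ȟ^1 = Z,  Ȟ^2 = 0

nerve simplices:
  A1={{c},{d},{a,c},{b,c},{c,e},{c,f},{d,e},{d,f},{c,e,f},{d,e,f}} A2={{a},{e},{a,b},{a,c},{c,e},{d,e},{e,f},{c,e,f},{d,e,f}} A3={{f},{c,f},{d,f},{e,f},{c,e,f},{d,e,f}} A4={{b},{a,b},{b,c}}
  A12={{a,c},{c,e},{d,e},{c,e,f},{d,e,f}} A13={{c,f},{d,f},{c,e,f},{d,e,f}} A14={{b,c}} A23={{e,f},{c,e,f},{d,e,f}} A24={{a,b}}
  A123={{c,e,f},{d,e,f}}
C dims 4,5,1; δ0: rk 3, SNF 1^3; δ1: rk 1, SNF 1^1
degree 0: 4−3−0 = 1 → Ȟ^0 ≅ Z
degree 1: 5−1−3 = 1 → Ȟ^1 ≅ Z
degree 2: 1−0−1 = 0 → Ȟ^2 ≅ 0


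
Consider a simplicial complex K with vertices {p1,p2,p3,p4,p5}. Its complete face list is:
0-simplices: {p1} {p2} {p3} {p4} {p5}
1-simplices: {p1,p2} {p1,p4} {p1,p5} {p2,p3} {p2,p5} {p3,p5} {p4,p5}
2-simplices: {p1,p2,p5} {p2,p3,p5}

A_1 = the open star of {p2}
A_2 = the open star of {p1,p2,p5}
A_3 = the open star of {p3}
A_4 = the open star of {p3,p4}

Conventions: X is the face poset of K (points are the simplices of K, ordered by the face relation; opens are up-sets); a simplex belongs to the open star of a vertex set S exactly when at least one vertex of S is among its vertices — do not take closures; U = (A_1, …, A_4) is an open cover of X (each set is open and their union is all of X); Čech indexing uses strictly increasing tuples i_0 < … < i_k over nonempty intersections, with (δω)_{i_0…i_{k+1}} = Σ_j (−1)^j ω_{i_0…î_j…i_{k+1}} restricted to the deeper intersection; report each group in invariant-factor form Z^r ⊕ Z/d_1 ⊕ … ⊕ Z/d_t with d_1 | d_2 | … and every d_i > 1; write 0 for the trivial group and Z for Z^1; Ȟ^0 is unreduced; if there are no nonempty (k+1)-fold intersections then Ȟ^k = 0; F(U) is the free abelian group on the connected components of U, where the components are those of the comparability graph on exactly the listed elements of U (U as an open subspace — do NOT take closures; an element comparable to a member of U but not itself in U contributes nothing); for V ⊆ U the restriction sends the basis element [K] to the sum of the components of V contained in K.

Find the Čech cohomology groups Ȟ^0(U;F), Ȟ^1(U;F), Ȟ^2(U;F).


intersection data:
  A1={{p2},{p1,p2},{p2,p3},{p2,p5},{p1,p2,p5},{p2,p3,p5}} A2={{p1},{p2},{p5},{p1,p2},{p1,p4},{p1,p5},{p2,p3},{p2,p5},{p3,p5},{p4,p5},{p1,p2,p5},{p2,p3,p5}} A3={{p3},{p2,p3},{p3,p5},{p2,p3,p5}} A4={{p3},{p4},{p1,p4},{p2,p3},{p3,p5},{p4,p5},{p2,p3,p5}}
  A12={{p2},{p1,p2},{p2,p3},{p2,p5},{p1,p2,p5},{p2,p3,p5}} A13={{p2,p3},{p2,p3,p5}} A14={{p2,p3},{p2,p3,p5}} A23={{p2,p3},{p3,p5},{p2,p3,p5}} A24={{p1,p4},{p2,p3},{p3,p5},{p4,p5},{p2,p3,p5}} A34={{p3},{p2,p3},{p3,p5},{p2,p3,p5}}
  A123={{p2,p3},{p2,p3,p5}} A124={{p2,p3},{p2,p3,p5}} A134={{p2,p3},{p2,p3,p5}} A234={{p2,p3},{p3,p5},{p2,p3,p5}}
  A1234={{p2,p3},{p2,p3,p5}}
components per intersection:
  A1: {{p2},{p1,p2},{p2,p3},{p2,p5},{p1,p2,p5},{p2,p3,p5}}
  A2: {{p1},{p2},{p5},{p1,p2},{p1,p4},{p1,p5},{p2,p3},{p2,p5},{p3,p5},{p4,p5},{p1,p2,p5},{p2,p3,p5}}
  A3: {{p3},{p2,p3},{p3,p5},{p2,p3,p5}}
  A4: {{p3},{p2,p3},{p3,p5},{p2,p3,p5}} {{p4},{p1,p4},{p4,p5}}
  A12: {{p2},{p1,p2},{p2,p3},{p2,p5},{p1,p2,p5},{p2,p3,p5}}
  A13: {{p2,p3},{p2,p3,p5}}
  A14: {{p2,p3},{p2,p3,p5}}
  A23: {{p2,p3},{p3,p5},{p2,p3,p5}}
  A24: {{p1,p4}} {{p2,p3},{p3,p5},{p2,p3,p5}} {{p4,p5}}
  A34: {{p3},{p2,p3},{p3,p5},{p2,p3,p5}}
  A123: {{p2,p3},{p2,p3,p5}}
  A124: {{p2,p3},{p2,p3,p5}}
  A134: {{p2,p3},{p2,p3,p5}}
  A234: {{p2,p3},{p3,p5},{p2,p3,p5}}
  A1234: {{p2,p3},{p2,p3,p5}}
C dims 5,8,4,1; δ0: rk 4, SNF 1^4; δ1: rk 3, SNF 1^3; δ2: rk 1, SNF 1^1
Ȟ^0 = (5 − 4) − 0 = 1, so Ȟ^0 ≅ Z
Ȟ^1 = (8 − 3) − 4 = 1, so Ȟ^1 ≅ Z
Ȟ^2 = (4 − 1) − 3 = 0, so Ȟ^2 ≅ 0

Ȟ^0 ≅ Z, Ȟ^1 ≅ Z and Ȟ^2 ≅ 0


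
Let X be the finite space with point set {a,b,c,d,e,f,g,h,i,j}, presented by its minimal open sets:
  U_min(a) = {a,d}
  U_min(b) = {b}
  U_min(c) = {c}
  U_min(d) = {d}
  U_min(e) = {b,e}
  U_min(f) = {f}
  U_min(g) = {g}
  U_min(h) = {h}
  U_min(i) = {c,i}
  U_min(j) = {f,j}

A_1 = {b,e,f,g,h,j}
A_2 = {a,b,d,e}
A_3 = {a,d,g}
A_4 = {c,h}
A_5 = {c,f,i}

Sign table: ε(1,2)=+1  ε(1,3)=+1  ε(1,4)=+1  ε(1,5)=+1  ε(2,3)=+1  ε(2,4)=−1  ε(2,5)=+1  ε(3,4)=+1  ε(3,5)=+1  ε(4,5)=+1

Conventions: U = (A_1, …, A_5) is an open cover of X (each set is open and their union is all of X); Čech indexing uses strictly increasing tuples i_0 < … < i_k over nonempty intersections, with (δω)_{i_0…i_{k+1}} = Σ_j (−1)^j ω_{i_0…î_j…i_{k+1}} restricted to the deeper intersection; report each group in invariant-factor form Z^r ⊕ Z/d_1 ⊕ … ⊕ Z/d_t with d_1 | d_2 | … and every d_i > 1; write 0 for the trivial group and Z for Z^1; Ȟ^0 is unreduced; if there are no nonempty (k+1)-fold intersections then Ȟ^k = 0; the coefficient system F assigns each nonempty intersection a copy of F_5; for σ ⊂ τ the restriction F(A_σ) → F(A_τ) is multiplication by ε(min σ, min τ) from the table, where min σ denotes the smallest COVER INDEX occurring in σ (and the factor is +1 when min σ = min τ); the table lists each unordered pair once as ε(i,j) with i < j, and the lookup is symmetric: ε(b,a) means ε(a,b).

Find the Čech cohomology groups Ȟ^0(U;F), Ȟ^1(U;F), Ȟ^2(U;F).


nonempty intersections:
  A12={b,e} A13={g} A14={h} A15={f} A23={a,d} A45={c}
C dims 5,6; δ0: rk_F5 4
Ȟ^0: (5−4)−0=1 ⇒ Z/5
Ȟ^1: (6−0)−4=2 ⇒ Z/5 ⊕ Z/5
Ȟ^2: (0−0)−0=0 ⇒ 0

Ȟ^0 = Z/5,  Ȟ^1 = Z/5 ⊕ Z/5,  Ȟ^2 = 0


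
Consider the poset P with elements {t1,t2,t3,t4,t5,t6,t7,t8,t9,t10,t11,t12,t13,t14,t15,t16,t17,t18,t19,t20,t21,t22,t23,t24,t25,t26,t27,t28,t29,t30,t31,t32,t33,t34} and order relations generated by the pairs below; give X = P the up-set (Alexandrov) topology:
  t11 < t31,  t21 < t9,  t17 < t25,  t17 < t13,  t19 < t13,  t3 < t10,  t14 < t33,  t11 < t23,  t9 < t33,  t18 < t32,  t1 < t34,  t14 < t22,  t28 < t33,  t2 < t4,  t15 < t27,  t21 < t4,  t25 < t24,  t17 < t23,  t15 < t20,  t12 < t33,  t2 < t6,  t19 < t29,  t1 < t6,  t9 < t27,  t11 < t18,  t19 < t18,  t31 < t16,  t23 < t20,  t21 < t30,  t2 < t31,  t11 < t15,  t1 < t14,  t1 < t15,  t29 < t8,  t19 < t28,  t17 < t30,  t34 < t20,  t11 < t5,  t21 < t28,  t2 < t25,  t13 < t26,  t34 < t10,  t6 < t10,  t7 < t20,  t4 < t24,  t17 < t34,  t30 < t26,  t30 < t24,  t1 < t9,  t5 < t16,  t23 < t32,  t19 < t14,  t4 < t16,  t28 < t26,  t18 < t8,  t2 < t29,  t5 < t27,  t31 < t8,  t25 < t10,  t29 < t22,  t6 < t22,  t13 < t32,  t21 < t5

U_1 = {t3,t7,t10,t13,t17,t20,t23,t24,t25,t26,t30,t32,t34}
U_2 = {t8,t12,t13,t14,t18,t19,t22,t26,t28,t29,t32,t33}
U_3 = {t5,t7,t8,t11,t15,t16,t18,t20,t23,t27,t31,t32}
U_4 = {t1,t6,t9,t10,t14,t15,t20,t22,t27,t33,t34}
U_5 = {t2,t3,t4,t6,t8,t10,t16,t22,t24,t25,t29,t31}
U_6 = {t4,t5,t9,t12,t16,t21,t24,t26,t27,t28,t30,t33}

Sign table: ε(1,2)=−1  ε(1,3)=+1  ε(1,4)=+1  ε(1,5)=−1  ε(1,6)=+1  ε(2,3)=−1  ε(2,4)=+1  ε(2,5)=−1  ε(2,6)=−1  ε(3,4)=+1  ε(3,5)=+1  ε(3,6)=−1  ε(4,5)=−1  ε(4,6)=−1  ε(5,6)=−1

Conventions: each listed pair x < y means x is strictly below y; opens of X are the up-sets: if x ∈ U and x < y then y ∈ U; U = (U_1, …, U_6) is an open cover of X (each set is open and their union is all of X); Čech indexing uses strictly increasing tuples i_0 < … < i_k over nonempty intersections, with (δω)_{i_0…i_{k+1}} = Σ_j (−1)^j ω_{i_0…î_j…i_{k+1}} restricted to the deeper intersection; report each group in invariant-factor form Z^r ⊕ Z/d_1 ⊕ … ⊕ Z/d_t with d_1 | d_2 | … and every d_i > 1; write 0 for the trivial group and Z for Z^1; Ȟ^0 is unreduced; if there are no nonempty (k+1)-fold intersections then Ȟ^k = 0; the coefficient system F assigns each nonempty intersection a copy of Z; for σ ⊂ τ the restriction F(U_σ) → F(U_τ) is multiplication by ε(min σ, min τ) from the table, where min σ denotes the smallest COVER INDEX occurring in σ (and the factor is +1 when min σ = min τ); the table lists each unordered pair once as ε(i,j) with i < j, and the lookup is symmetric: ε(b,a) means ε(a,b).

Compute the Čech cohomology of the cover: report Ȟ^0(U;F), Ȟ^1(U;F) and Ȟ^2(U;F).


Ȟ^0(U;F) ≅ 0,  Ȟ^1(U;F) ≅ Z/2,  Ȟ^2(U;F) ≅ Z

cover nerve:
  U12={t13,t26,t32} U13={t7,t20,t23,t32} U14={t10,t20,t34} U15={t3,t10,t24,t25} U16={t24,t26,t30} U23={t8,t18,t32} U24={t14,t22,t33} U25={t8,t22,t29} U26={t12,t26,t28,t33} U34={t15,t20,t27} U35={t8,t16,t31} U36={t5,t16,t27} U45={t6,t10,t22} U46={t9,t27,t33} U56={t4,t16,t24}
  U123={t32} U126={t26} U134={t20} U145={t10} U156={t24} U235={t8} U245={t22} U246={t33} U346={t27} U356={t16}
C dims 6,15,10; δ0: rk 6, SNF 1^5·2; δ1: rk 9, SNF 1^9
Ȟ^0: (6−6)−0=0 ⇒ 0
Ȟ^1: (15−9)−6=0 plus torsion [2] ⇒ Z/2
Ȟ^2: (10−0)−9=1 ⇒ Z


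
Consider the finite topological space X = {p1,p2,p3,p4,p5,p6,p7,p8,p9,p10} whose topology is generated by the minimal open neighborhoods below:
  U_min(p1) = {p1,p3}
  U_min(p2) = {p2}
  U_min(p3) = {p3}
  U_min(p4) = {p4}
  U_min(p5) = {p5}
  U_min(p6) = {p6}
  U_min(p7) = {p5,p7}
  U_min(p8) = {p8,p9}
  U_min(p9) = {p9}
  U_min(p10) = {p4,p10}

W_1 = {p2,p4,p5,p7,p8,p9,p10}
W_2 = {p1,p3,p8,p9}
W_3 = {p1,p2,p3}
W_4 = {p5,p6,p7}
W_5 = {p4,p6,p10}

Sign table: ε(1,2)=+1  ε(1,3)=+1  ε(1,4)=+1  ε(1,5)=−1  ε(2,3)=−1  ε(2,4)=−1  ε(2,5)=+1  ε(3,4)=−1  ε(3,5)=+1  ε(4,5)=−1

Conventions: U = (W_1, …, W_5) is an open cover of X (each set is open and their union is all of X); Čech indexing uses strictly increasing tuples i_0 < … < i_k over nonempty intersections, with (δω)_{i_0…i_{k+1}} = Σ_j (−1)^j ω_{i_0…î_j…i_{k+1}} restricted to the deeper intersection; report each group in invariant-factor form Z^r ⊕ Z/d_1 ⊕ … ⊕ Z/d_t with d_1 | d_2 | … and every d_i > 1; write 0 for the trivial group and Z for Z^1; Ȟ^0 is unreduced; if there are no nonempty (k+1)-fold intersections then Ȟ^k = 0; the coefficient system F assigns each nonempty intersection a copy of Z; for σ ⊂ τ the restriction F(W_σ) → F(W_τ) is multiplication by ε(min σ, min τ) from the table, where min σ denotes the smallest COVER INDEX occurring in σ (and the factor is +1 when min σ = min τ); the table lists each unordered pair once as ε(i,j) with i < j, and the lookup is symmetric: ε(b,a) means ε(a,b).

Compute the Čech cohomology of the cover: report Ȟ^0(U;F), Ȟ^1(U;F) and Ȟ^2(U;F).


Ȟ^0 = 0,  Ȟ^1 = Z ⊕ Z/2,  Ȟ^2 = 0

nonempty overlaps:
  W12={p8,p9} W13={p2} W14={p5,p7} W15={p4,p10} W23={p1,p3} W45={p6}
C dims 5,6; δ0: rk 5, SNF 1^4·2
degree 0: 5−5−0 = 0 → Ȟ^0 ≅ 0
degree 1: 6−0−5 = 1 plus torsion [2] → Ȟ^1 ≅ Z ⊕ Z/2
degree 2: 0−0−0 = 0 → Ȟ^2 ≅ 0


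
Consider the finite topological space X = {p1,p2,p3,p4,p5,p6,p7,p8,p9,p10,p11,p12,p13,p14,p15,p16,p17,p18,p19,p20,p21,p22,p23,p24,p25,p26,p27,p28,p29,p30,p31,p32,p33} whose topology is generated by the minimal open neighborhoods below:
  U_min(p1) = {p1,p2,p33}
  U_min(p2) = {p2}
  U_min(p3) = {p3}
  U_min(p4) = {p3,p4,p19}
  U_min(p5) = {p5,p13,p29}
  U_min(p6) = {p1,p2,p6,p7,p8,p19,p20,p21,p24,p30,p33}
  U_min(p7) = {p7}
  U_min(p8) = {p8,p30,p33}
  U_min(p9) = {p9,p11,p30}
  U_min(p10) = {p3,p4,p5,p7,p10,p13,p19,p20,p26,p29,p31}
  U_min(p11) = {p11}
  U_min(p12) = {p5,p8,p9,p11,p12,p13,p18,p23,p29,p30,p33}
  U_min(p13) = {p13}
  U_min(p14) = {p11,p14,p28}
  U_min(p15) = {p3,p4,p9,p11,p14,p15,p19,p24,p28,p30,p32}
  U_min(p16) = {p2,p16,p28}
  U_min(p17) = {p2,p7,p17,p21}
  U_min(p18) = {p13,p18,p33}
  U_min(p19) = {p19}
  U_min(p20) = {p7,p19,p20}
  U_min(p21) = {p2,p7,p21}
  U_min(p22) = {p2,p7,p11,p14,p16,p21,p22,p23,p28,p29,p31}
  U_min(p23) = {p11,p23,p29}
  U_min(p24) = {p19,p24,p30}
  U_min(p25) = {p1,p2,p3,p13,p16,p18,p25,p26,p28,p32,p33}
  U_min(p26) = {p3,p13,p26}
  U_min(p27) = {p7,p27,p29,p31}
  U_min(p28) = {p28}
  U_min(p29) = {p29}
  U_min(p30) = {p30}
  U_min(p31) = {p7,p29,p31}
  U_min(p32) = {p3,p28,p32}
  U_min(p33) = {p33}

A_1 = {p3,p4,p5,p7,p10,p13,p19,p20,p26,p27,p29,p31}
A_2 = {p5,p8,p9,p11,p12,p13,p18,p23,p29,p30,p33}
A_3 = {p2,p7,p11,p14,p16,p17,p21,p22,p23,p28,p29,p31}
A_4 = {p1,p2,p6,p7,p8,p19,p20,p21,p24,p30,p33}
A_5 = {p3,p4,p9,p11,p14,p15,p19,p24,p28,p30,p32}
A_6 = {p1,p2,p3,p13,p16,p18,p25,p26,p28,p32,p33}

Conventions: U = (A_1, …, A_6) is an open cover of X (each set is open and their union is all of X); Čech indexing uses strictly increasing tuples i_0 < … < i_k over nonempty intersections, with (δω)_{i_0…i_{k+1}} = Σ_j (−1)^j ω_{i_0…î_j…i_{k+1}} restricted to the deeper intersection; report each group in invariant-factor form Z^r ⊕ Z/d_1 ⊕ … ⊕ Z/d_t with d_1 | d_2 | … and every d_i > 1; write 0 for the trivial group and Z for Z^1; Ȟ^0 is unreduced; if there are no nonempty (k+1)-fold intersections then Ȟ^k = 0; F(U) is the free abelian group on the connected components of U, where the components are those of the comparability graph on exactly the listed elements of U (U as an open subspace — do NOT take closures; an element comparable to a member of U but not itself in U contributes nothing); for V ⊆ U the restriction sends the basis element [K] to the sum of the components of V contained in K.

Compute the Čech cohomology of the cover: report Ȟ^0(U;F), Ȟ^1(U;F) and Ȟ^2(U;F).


nerve of the cover:
  A12={p5,p13,p29} A13={p7,p29,p31} A14={p7,p19,p20} A15={p3,p4,p19} A16={p3,p13,p26} A23={p11,p23,p29} A24={p8,p30,p33} A25={p9,p11,p30} A26={p13,p18,p33} A34={p2,p7,p21} A35={p11,p14,p28} A36={p2,p16,p28} A45={p19,p24,p30} A46={p1,p2,p33} A56={p3,p28,p32}
  A123={p29} A126={p13} A134={p7} A145={p19} A156={p3} A235={p11} A245={p30} A246={p33} A346={p2} A356={p28}
components per intersection:
  A1: {p3,p4,p5,p7,p10,p13,p19,p20,p26,p27,p29,p31}
  A2: {p5,p8,p9,p11,p12,p13,p18,p23,p29,p30,p33}
  A3: {p2,p7,p11,p14,p16,p17,p21,p22,p23,p28,p29,p31}
  A4: {p1,p2,p6,p7,p8,p19,p20,p21,p24,p30,p33}
  A5: {p3,p4,p9,p11,p14,p15,p19,p24,p28,p30,p32}
  A6: {p1,p2,p3,p13,p16,p18,p25,p26,p28,p32,p33}
  A12: {p5,p13,p29}
  A13: {p7,p29,p31}
  A14: {p7,p19,p20}
  A15: {p3,p4,p19}
  A16: {p3,p13,p26}
  A23: {p11,p23,p29}
  A24: {p8,p30,p33}
  A25: {p9,p11,p30}
  A26: {p13,p18,p33}
  A34: {p2,p7,p21}
  A35: {p11,p14,p28}
  A36: {p2,p16,p28}
  A45: {p19,p24,p30}
  A46: {p1,p2,p33}
  A56: {p3,p28,p32}
  A123: {p29}
  A126: {p13}
  A134: {p7}
  A145: {p19}
  A156: {p3}
  A235: {p11}
  A245: {p30}
  A246: {p33}
  A346: {p2}
  A356: {p28}
C dims 6,15,10; δ0: rk 5, SNF 1^5; δ1: rk 10, SNF 1^9·2
Ȟ^0 = (6 − 5) − 0 = 1, so Ȟ^0 ≅ Z
Ȟ^1 = (15 − 10) − 5 = 0, so Ȟ^1 ≅ 0
Ȟ^2 = (10 − 0) − 10 = 0 plus torsion [2], so Ȟ^2 ≅ Z/2

Ȟ^0 = Z, Ȟ^1 = 0 and Ȟ^2 = Z/2
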